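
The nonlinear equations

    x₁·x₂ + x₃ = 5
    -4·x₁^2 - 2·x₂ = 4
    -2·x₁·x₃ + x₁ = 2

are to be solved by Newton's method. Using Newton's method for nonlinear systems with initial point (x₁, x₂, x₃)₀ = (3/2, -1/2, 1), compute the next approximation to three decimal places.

(-0.017, 2.602, 0.339)

At (3/2, -1/2, 1): F = (-4.750, -12.000, -3.500).
Jacobian J = [[x₂, x₁, 1], [-8·x₁, -2, 0], [-2·x₃ + 1, 0, -2·x₁]].
At the point, J = [[-0.500, 1.500, 1.000], [-12.000, -2.000, 0.000], [-1.000, 0.000, -3.000]] (det J = -59.000).
Solving J·Δ = −F gives Δ = (-1.517, 3.102, -0.661).
Then the next iterate is (x₁, x₂, x₃)₁ = (-0.017, 2.602, 0.339).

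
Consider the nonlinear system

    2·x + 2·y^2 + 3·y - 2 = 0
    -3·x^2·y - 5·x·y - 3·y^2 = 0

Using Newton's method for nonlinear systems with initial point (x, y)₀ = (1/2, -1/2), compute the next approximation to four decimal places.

(0.4167, 1.6667)

At (1/2, -1/2): F = (-2.0000, 0.8750).
Jacobian J = [[2, 4·y + 3], [-6·x·y - 5·y, -3·x^2 - 5·x - 6·y]].
At the point, J = [[2.0000, 1.0000], [4.0000, -0.2500]] (det J = -4.5000).
Solving J·Δ = −F gives Δ = (-0.0833, 2.1667).
Then the next iterate is (x, y)₁ = (0.4167, 1.6667).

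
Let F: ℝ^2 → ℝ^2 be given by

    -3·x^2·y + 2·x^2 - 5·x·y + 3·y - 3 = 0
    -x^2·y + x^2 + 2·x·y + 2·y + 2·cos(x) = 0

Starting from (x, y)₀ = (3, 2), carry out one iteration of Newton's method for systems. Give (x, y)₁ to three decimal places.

At (3, 2): F = (-63.000, 5.02002).
Jacobian J = [[-6·x·y + 4·x - 5·y, -3·x^2 - 5·x + 3], [-2·x·y + 2·x + 2·y - 2·sin(x), -x^2 + 2·x + 2]].
At the point, J = [[-34.000, -39.000], [-2.28224, -1.000]] (det J = -55.00736).
Solving J·Δ = −F gives Δ = (4.704, -5.717).
Then the next iterate is (x, y)₁ = (7.704, -3.717).

(7.704, -3.717)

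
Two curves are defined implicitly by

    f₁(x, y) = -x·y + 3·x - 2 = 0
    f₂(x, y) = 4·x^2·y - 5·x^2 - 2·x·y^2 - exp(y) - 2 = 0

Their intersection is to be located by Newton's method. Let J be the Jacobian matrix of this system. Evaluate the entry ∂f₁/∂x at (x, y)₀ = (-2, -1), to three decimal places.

4.000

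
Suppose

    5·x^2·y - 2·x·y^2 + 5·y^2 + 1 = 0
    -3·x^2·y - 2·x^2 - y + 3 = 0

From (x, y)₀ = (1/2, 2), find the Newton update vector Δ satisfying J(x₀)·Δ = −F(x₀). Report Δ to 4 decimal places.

(0.1255, -1.1450)

At (1/2, 2): F = (19.5000, -1.0000).
Jacobian J = [[10·x·y - 2·y^2, 5·x^2 - 4·x·y + 10·y], [-6·x·y - 4·x, -3·x^2 - 1]].
At the point, J = [[2.0000, 17.2500], [-8.0000, -1.7500]] (det J = 134.5000).
Solving J·Δ = −F gives Δ = (0.1255, -1.1450).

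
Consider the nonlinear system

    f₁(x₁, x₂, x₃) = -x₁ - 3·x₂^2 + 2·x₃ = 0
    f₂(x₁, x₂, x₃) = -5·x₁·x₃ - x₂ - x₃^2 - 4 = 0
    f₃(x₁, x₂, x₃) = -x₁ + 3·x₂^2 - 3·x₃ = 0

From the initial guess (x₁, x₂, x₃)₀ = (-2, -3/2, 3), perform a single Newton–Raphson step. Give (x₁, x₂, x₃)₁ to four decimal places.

At (-2, -3/2, 3): F = (1.2500, 18.5000, -0.2500).
Jacobian J = [[-1, -6·x₂, 2], [-5·x₃, -1, -5·x₁ - 2·x₃], [-1, 6·x₂, -3]].
At the point, J = [[-1.0000, 9.0000, 2.0000], [-15.0000, -1.0000, 4.0000], [-1.0000, -9.0000, -3.0000]] (det J = -212.0000).
Solving J·Δ = −F gives Δ = (0.9705, 0.1781, -0.9410).
Then the next iterate is (x₁, x₂, x₃)₁ = (-1.0295, -1.3219, 2.0590).

(-1.0295, -1.3219, 2.0590)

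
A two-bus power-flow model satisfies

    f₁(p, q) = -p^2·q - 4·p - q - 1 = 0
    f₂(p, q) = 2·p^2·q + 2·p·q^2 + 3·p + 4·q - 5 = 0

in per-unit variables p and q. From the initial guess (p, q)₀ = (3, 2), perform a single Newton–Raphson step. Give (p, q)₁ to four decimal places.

(0.9326, 2.0078)

At (3, 2): F = (-33.0000, 72.0000).
Jacobian J = [[-2·p·q - 4, -p^2 - 1], [4·p·q + 2·q^2 + 3, 2·p^2 + 4·p·q + 4]].
At the point, J = [[-16.0000, -10.0000], [35.0000, 46.0000]] (det J = -386.0000).
Solving J·Δ = −F gives Δ = (-2.0674, 0.0078).
Then the next iterate is (p, q)₁ = (0.9326, 2.0078).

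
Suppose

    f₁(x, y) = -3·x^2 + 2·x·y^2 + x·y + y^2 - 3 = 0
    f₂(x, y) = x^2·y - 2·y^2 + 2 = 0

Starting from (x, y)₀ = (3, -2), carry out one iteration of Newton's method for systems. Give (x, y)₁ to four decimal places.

(1.5397, -1.6190)

At (3, -2): F = (-8.0000, -24.0000).
Jacobian J = [[-6·x + 2·y^2 + y, 4·x·y + x + 2·y], [2·x·y, x^2 - 4·y]].
At the point, J = [[-12.0000, -25.0000], [-12.0000, 17.0000]] (det J = -504.0000).
Solving J·Δ = −F gives Δ = (-1.4603, 0.3810).
Then the next iterate is (x, y)₁ = (1.5397, -1.6190).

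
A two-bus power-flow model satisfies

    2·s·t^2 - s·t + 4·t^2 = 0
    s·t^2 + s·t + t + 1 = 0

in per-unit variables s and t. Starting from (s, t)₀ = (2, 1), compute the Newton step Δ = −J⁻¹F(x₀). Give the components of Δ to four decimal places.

(-2.0000, -0.2857)

At (2, 1): F = (6.0000, 6.0000).
Jacobian J = [[2·t^2 - t, 4·s·t - s + 8·t], [t^2 + t, 2·s·t + s + 1]].
At the point, J = [[1.0000, 14.0000], [2.0000, 7.0000]] (det J = -21.0000).
Solving J·Δ = −F gives Δ = (-2.0000, -0.2857).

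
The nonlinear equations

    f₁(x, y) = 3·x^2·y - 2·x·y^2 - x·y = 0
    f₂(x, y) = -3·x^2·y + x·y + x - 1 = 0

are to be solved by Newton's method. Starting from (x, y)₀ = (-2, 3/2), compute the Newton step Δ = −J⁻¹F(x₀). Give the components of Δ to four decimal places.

(1.0355, -0.1980)

At (-2, 3/2): F = (30.0000, -24.0000).
Jacobian J = [[6·x·y - 2·y^2 - y, 3·x^2 - 4·x·y - x], [-6·x·y + y + 1, -3·x^2 + x]].
At the point, J = [[-24.0000, 26.0000], [20.5000, -14.0000]] (det J = -197.0000).
Solving J·Δ = −F gives Δ = (1.0355, -0.1980).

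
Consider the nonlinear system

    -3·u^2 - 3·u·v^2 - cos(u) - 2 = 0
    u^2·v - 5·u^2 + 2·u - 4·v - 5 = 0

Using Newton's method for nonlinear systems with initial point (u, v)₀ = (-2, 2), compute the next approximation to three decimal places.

(0.071, 1.644)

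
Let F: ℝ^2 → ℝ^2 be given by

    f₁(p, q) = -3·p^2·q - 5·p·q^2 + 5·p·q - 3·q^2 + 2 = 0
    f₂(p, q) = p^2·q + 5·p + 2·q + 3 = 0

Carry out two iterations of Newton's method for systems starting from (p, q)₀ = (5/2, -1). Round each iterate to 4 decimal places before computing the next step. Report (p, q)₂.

At (5/2, -1): F = (-7.2500, 7.2500).
Jacobian J = [[-6·p·q - 5·q^2 + 5·q, -3·p^2 - 10·p·q + 5·p - 6·q], [2·p·q + 5, p^2 + 2]].
At the point, J = [[5.0000, 24.7500], [0.0000, 8.2500]] (det J = 41.2500).
Solving J·Δ = −F gives Δ = (5.8000, -0.8788).
Then the next iterate is (p, q)₁ = (8.3000, -1.8788).
Round to (8.3000, -1.8788) and repeat: F = (155.241316, -88.688132), J = [[66.520793, 2.0432], [-26.188080, 70.8900]].
Δ = (-2.3455, 0.3846), so (p, q)₂ = (5.9545, -1.4942).

(5.9545, -1.4942)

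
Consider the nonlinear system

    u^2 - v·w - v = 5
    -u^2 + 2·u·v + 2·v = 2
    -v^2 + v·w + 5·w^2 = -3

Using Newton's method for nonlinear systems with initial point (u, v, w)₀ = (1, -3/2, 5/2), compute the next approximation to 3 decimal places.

At (1, -3/2, 5/2): F = (1.250, -9.000, 28.250).
Jacobian J = [[2·u, -w - 1, -v], [-2·u + 2·v, 2·u + 2, 0], [0, -2·v + w, v + 10·w]].
At the point, J = [[2.000, -3.500, 1.500], [-5.000, 4.000, 0.000], [0.000, 5.500, 23.500]] (det J = -264.500).
Solving J·Δ = −F gives Δ = (-3.276, -1.845, -0.770).
Then the next iterate is (u, v, w)₁ = (-2.276, -3.345, 1.730).

(-2.276, -3.345, 1.730)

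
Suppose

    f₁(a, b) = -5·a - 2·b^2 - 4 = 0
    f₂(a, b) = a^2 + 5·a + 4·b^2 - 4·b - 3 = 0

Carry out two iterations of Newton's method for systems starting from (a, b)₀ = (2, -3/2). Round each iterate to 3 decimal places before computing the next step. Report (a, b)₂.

At (2, -3/2): F = (-18.500, 26.000).
Jacobian J = [[-5, -4·b], [2·a + 5, 8·b - 4]].
At the point, J = [[-5.000, 6.000], [9.000, -16.000]] (det J = 26.000).
Solving J·Δ = −F gives Δ = (-5.385, -1.404).
Then the next iterate is (a, b)₁ = (-3.385, -2.904).
Round to (-3.385, -2.904) and repeat: F = (-3.94143, 36.88209), J = [[-5.000, 11.616], [-1.770, -27.232]].
Δ = (2.049, 1.221), so (a, b)₂ = (-1.336, -1.683).

(-1.336, -1.683)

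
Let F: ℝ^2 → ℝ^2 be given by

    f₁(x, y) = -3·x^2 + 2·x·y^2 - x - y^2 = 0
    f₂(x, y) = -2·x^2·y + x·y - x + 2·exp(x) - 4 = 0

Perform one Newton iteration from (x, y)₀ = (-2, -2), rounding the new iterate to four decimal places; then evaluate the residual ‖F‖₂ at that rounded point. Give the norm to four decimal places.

10.2684

At (-2, -2): F = (-30.0000, 18.270671).
Jacobian J = [[-6·x + 2·y^2 - 1, 4·x·y - 2·y], [-4·x·y + y + 2·exp(x) - 1, -2·x^2 + x]].
At the point, J = [[19.0000, 20.0000], [-18.729329, -10.0000]] (det J = 184.586589).
Solving J·Δ = −F gives Δ = (0.3544, 1.1633).
Then the next iterate is (x, y)₁ = (-1.6456, -0.8367).
Re-evaluating at (-1.6456, -0.8367): F = (-9.482525, 3.939833), so ‖F‖₂ = 10.2684.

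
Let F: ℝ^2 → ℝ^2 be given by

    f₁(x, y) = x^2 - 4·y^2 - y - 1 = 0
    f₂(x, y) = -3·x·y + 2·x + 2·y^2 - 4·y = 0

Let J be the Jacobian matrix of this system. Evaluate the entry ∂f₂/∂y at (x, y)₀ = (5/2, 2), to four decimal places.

-3.5000

∂f₂/∂y = -3·x + 4·y - 4.
At (5/2, 2) this is -3.5000.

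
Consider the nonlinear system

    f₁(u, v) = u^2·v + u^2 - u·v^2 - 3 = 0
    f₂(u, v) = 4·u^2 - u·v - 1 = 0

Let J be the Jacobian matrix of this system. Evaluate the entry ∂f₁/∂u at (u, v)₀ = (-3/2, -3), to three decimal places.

-3.000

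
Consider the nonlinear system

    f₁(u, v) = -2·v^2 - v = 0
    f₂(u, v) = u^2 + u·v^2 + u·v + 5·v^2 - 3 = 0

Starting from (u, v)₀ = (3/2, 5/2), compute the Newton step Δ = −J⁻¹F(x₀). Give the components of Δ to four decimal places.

At (3/2, 5/2): F = (-15.0000, 43.6250).
Jacobian J = [[0, -4·v - 1], [2·u + v^2 + v, 2·u·v + u + 10·v]].
At the point, J = [[0.0000, -11.0000], [11.7500, 34.0000]] (det J = 129.2500).
Solving J·Δ = −F gives Δ = (0.2331, -1.3636).

(0.2331, -1.3636)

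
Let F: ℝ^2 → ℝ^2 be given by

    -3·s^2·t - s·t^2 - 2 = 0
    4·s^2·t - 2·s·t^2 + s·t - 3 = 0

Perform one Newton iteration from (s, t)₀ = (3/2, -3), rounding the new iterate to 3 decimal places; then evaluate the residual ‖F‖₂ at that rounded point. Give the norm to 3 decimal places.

At (3/2, -3): F = (4.750, -61.500).
Jacobian J = [[-6·s·t - t^2, -3·s^2 - 2·s·t], [8·s·t - 2·t^2 + t, 4·s^2 - 4·s·t + s]].
At the point, J = [[18.000, 2.250], [-57.000, 28.500]] (det J = 641.250).
Solving J·Δ = −F gives Δ = (-0.427, 1.304).
Then the next iterate is (s, t)₁ = (1.073, -1.696).
Re-evaluating at (1.073, -1.696): F = (0.77157, -18.80321), so ‖F‖₂ = 18.819.

18.819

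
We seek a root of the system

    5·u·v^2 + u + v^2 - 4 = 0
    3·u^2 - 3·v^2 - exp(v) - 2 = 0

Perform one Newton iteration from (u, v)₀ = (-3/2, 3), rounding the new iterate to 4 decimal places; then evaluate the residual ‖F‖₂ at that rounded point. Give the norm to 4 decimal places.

24.4991

At (-3/2, 3): F = (-64.0000, -42.335537).
Jacobian J = [[5·v^2 + 1, 10·u·v + 2·v], [6·u, -6·v - exp(v)]].
At the point, J = [[46.0000, -39.0000], [-9.0000, -38.085537]] (det J = -2102.934698).
Solving J·Δ = −F gives Δ = (0.3739, -1.2000).
Then the next iterate is (u, v)₁ = (-1.1261, 1.8000).
Re-evaluating at (-1.1261, 1.8000): F = (-20.128920, -13.965344), so ‖F‖₂ = 24.4991.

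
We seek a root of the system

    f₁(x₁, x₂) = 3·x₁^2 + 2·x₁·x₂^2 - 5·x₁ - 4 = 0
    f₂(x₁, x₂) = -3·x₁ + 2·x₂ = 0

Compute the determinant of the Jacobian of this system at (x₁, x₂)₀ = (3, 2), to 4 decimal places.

114.0000

J = [[6·x₁ + 2·x₂^2 - 5, 4·x₁·x₂], [-3, 2]].
At the point, J = [[21.0000, 24.0000], [-3.0000, 2.0000]].
det J = 114.0000.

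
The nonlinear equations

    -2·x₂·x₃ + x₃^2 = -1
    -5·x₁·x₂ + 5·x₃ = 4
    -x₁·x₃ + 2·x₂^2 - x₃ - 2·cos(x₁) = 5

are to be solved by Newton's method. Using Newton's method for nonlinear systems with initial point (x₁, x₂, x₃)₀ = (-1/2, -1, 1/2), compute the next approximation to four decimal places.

At (-1/2, -1, 1/2): F = (2.2500, -4.0000, -5.005165).
Jacobian J = [[0, -2·x₃, -2·x₂ + 2·x₃], [-5·x₂, -5·x₁, 5], [-x₃ + 2·sin(x₁), 4·x₂, -x₁ - 1]].
At the point, J = [[0.0000, -1.0000, 3.0000], [5.0000, 2.5000, 5.0000], [-1.458851, -4.0000, -0.5000]] (det J = -44.264362).
Solving J·Δ = −F gives Δ = (3.4961, -2.3353, -1.5284).
Then the next iterate is (x₁, x₂, x₃)₁ = (2.9961, -3.3353, -1.0284).

(2.9961, -3.3353, -1.0284)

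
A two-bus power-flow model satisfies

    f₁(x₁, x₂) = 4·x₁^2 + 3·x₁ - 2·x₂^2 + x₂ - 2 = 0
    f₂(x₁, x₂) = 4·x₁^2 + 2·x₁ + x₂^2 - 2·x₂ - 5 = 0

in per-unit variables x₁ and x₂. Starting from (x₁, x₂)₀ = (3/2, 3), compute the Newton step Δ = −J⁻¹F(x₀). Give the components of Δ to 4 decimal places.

(-0.4486, -0.9299)

At (3/2, 3): F = (-3.5000, 10.0000).
Jacobian J = [[8·x₁ + 3, -4·x₂ + 1], [8·x₁ + 2, 2·x₂ - 2]].
At the point, J = [[15.0000, -11.0000], [14.0000, 4.0000]] (det J = 214.0000).
Solving J·Δ = −F gives Δ = (-0.4486, -0.9299).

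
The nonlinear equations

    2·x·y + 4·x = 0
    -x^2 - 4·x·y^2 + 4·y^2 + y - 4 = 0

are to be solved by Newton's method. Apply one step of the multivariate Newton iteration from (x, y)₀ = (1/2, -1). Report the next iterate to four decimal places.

(0.7500, -2.5000)

At (1/2, -1): F = (1.0000, -3.2500).
Jacobian J = [[2·y + 4, 2·x], [-2·x - 4·y^2, -8·x·y + 8·y + 1]].
At the point, J = [[2.0000, 1.0000], [-5.0000, -3.0000]] (det J = -1.0000).
Solving J·Δ = −F gives Δ = (0.2500, -1.5000).
Then the next iterate is (x, y)₁ = (0.7500, -2.5000).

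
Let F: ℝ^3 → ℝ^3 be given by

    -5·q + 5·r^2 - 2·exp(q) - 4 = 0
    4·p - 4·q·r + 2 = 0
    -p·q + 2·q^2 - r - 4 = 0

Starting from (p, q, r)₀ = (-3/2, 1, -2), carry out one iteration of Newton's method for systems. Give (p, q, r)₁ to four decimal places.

(-1.6481, 0.7725, -1.6031)

At (-3/2, 1, -2): F = (5.563436, 4.0000, 1.5000).
Jacobian J = [[0, -2·exp(q) - 5, 10·r], [4, -4·r, -4·q], [-q, -p + 4·q, -1]].
At the point, J = [[0.0000, -10.436564, -20.0000], [4.0000, 8.0000, -4.0000], [-1.0000, 5.5000, -1.0000]] (det J = -683.492509).
Solving J·Δ = −F gives Δ = (-0.1481, -0.2275, 0.3969).
Then the next iterate is (p, q, r)₁ = (-1.6481, 0.7725, -1.6031).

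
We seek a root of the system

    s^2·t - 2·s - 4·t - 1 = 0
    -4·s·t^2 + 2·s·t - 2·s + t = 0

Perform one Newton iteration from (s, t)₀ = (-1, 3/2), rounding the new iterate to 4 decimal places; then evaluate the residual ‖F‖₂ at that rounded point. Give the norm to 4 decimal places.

At (-1, 3/2): F = (-3.5000, 9.5000).
Jacobian J = [[2·s·t - 2, s^2 - 4], [-4·t^2 + 2·t - 2, -8·s·t + 2·s + 1]].
At the point, J = [[-5.0000, -3.0000], [-8.0000, 11.0000]] (det J = -79.0000).
Solving J·Δ = −F gives Δ = (-0.1266, -0.9557).
Then the next iterate is (s, t)₁ = (-1.1266, 0.5443).
Re-evaluating at (-1.1266, 0.5443): F = (-0.233159, 2.906161), so ‖F‖₂ = 2.9155.

2.9155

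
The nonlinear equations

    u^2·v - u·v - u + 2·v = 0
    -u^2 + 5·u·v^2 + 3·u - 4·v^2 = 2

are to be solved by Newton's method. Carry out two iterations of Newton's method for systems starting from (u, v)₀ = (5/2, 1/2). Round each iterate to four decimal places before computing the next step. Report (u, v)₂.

(2.8490, 0.3918)

At (5/2, 1/2): F = (0.3750, 1.3750).
Jacobian J = [[2·u·v - v - 1, u^2 - u + 2], [-2·u + 5·v^2 + 3, 10·u·v - 8·v]].
At the point, J = [[1.0000, 5.7500], [-0.7500, 8.5000]] (det J = 12.8125).
Solving J·Δ = −F gives Δ = (0.3683, -0.1293).
Then the next iterate is (u, v)₁ = (2.8683, 0.3707).
Round to (2.8683, 0.3707) and repeat: F = (-0.140376, -0.201132), J = [[0.755858, 7.358845], [-2.049508, 7.667188]].
Δ = (-0.0193, 0.0211), so (u, v)₂ = (2.8490, 0.3918).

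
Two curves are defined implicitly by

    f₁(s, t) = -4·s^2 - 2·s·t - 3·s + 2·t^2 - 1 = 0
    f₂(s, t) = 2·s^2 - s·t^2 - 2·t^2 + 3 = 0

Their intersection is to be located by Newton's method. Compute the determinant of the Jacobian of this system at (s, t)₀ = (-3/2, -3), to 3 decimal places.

-90.000

J = [[-8·s - 2·t - 3, -2·s + 4·t], [4·s - t^2, -2·s·t - 4·t]].
At the point, J = [[15.000, -9.000], [-15.000, 3.000]].
det J = -90.000.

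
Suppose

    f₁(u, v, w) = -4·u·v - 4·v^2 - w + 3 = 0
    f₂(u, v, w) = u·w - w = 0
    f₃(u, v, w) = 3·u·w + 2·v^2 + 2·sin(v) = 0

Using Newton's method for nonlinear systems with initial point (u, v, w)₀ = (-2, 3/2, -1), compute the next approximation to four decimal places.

(-0.3808, 0.7061, -0.5397)

At (-2, 3/2, -1): F = (7.0000, 3.0000, 12.494990).
Jacobian J = [[-4·v, -4·u - 8·v, -1], [w, 0, u - 1], [3·w, 4·v + 2·cos(v), 3·u]].
At the point, J = [[-6.0000, -4.0000, -1.0000], [-1.0000, 0.0000, -3.0000], [-3.0000, 6.141474, -6.0000]] (det J = -116.405065).
Solving J·Δ = −F gives Δ = (1.6192, -0.7939, 0.4603).
Then the next iterate is (u, v, w)₁ = (-0.3808, 0.7061, -0.5397).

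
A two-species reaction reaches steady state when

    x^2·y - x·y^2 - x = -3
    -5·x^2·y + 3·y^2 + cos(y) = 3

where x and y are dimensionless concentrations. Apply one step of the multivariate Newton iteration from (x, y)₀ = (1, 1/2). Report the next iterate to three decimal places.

(10.000, -19.211)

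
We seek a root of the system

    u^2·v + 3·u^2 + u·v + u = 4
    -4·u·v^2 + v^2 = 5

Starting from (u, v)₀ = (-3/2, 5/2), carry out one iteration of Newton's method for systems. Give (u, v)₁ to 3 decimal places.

(-1.316, 1.524)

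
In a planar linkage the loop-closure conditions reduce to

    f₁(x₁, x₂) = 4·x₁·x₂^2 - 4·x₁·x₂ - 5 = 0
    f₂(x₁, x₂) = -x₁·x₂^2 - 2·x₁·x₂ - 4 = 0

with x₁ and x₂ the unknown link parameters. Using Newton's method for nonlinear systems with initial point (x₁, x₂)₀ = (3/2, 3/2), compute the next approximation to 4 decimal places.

(-2.1111, 2.4444)

At (3/2, 3/2): F = (-0.5000, -11.8750).
Jacobian J = [[4·x₂^2 - 4·x₂, 8·x₁·x₂ - 4·x₁], [-x₂^2 - 2·x₂, -2·x₁·x₂ - 2·x₁]].
At the point, J = [[3.0000, 12.0000], [-5.2500, -7.5000]] (det J = 40.5000).
Solving J·Δ = −F gives Δ = (-3.6111, 0.9444).
Then the next iterate is (x₁, x₂)₁ = (-2.1111, 2.4444).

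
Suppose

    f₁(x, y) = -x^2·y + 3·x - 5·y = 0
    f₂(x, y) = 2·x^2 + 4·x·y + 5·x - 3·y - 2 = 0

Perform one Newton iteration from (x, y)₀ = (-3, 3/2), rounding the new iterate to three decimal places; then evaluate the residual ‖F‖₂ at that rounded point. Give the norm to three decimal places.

At (-3, 3/2): F = (-30.000, -21.500).
Jacobian J = [[-2·x·y + 3, -x^2 - 5], [4·x + 4·y + 5, 4·x - 3]].
At the point, J = [[12.000, -14.000], [-1.000, -15.000]] (det J = -194.000).
Solving J·Δ = −F gives Δ = (0.768, -1.485).
Then the next iterate is (x, y)₁ = (-2.232, 0.015).
Re-evaluating at (-2.232, 0.015): F = (-6.84573, -3.37527), so ‖F‖₂ = 7.633.

7.633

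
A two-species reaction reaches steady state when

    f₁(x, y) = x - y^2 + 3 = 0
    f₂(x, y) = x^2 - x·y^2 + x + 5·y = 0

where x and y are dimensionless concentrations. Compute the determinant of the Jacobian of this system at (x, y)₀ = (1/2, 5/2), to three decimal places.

-18.750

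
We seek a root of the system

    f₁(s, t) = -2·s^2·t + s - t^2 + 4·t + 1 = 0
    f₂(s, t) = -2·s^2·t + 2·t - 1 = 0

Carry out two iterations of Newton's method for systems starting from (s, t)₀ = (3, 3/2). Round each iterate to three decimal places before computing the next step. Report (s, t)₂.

At (3, 3/2): F = (-19.250, -25.000).
Jacobian J = [[-4·s·t + 1, -2·s^2 - 2·t + 4], [-4·s·t, -2·s^2 + 2]].
At the point, J = [[-17.000, -17.000], [-18.000, -16.000]] (det J = -34.000).
Solving J·Δ = −F gives Δ = (-3.441, 2.309).
Then the next iterate is (s, t)₁ = (-0.441, 3.809).
Round to (-0.441, 3.809) and repeat: F = (-0.19504, 5.13644), J = [[7.71908, -4.00696], [6.71908, 1.61104]].
Δ = (-0.515, -1.041), so (s, t)₂ = (-0.956, 2.768).

(-0.956, 2.768)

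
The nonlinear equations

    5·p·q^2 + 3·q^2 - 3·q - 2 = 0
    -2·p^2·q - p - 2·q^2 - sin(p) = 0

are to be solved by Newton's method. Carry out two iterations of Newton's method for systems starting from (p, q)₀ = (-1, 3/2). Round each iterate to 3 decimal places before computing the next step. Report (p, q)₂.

(0.266, 0.613)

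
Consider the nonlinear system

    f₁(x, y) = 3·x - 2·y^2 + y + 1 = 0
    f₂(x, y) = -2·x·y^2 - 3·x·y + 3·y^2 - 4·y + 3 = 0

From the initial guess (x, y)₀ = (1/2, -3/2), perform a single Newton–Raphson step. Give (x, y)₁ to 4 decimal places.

(-1.5290, -0.1304)

At (1/2, -3/2): F = (-3.5000, 15.7500).
Jacobian J = [[3, -4·y + 1], [-2·y^2 - 3·y, -4·x·y - 3·x + 6·y - 4]].
At the point, J = [[3.0000, 7.0000], [0.0000, -11.5000]] (det J = -34.5000).
Solving J·Δ = −F gives Δ = (-2.0290, 1.3696).
Then the next iterate is (x, y)₁ = (-1.5290, -0.1304).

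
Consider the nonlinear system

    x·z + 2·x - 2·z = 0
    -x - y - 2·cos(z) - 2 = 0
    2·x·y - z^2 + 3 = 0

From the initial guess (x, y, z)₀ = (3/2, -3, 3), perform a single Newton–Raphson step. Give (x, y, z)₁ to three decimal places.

(1.070, -1.457, 1.702)

At (3/2, -3, 3): F = (1.500, 1.47998, -15.000).
Jacobian J = [[z + 2, 0, x - 2], [-1, -1, 2·sin(z)], [2·y, 2·x, -2·z]].
At the point, J = [[5.000, 0.000, -0.500], [-1.000, -1.000, 0.28224], [-6.000, 3.000, -6.000]] (det J = 30.26640).
Solving J·Δ = −F gives Δ = (-0.430, 1.543, -1.298).
Then the next iterate is (x, y, z)₁ = (1.070, -1.457, 1.702).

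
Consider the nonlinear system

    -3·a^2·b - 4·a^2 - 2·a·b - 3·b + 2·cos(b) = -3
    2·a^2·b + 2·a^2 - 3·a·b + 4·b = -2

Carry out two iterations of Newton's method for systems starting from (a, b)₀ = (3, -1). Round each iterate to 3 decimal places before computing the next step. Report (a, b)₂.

At (3, -1): F = (4.08060, 7.000).
Jacobian J = [[-6·a·b - 8·a - 2·b, -3·a^2 - 2·a - 2·sin(b) - 3], [4·a·b + 4·a - 3·b, 2·a^2 - 3·a + 4]].
At the point, J = [[-4.000, -34.31706], [3.000, 13.000]] (det J = 50.95117).
Solving J·Δ = −F gives Δ = (-5.756, 0.790).
Then the next iterate is (a, b)₁ = (-2.756, -0.210).
Round to (-2.756, -0.210) and repeat: F = (-21.16841, 11.42467), J = [[18.99544, -19.85769], [-8.07896, 27.45907]].
Δ = (0.981, -0.127), so (a, b)₂ = (-1.775, -0.337).

(-1.775, -0.337)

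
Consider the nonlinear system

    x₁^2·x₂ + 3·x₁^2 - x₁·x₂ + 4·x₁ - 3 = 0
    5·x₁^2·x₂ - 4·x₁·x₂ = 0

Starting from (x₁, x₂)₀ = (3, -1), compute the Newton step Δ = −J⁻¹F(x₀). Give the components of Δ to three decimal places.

At (3, -1): F = (30.000, -33.000).
Jacobian J = [[2·x₁·x₂ + 6·x₁ - x₂ + 4, x₁^2 - x₁], [10·x₁·x₂ - 4·x₂, 5·x₁^2 - 4·x₁]].
At the point, J = [[17.000, 6.000], [-26.000, 33.000]] (det J = 717.000).
Solving J·Δ = −F gives Δ = (-1.657, -0.305).

(-1.657, -0.305)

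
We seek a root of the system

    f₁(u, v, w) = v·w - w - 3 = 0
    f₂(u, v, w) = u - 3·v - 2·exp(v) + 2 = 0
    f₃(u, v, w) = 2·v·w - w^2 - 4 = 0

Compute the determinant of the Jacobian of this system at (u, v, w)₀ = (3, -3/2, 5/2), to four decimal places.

J = [[0, w, v - 1], [1, -2·exp(v) - 3, 0], [0, 2·w, 2·v - 2·w]].
At the point, J = [[0.0000, 2.5000, -2.5000], [1.0000, -3.446260, 0.0000], [0.0000, 5.0000, -8.0000]].
det J = 7.5000.

7.5000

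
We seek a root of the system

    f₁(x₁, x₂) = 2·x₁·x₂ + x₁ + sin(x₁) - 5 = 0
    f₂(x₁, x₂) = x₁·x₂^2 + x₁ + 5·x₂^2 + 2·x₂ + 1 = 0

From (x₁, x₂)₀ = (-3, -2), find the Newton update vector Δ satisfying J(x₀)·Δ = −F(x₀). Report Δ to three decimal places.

(0.207, 0.506)

At (-3, -2): F = (3.85888, 2.000).
Jacobian J = [[2·x₂ + cos(x₁) + 1, 2·x₁], [x₂^2 + 1, 2·x₁·x₂ + 10·x₂ + 2]].
At the point, J = [[-3.98999, -6.000], [5.000, -6.000]] (det J = 53.93995).
Solving J·Δ = −F gives Δ = (0.207, 0.506).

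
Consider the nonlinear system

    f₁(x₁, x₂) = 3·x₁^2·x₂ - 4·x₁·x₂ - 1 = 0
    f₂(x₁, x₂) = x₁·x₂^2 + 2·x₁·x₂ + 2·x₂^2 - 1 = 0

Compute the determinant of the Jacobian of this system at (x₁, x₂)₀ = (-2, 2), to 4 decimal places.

-32.0000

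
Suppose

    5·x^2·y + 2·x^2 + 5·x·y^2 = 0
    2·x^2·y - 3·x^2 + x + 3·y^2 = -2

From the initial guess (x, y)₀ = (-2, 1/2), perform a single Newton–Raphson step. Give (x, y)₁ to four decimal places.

At (-2, 1/2): F = (15.5000, -7.2500).
Jacobian J = [[10·x·y + 4·x + 5·y^2, 5·x^2 + 10·x·y], [4·x·y - 6·x + 1, 2·x^2 + 6·y]].
At the point, J = [[-16.7500, 10.0000], [9.0000, 11.0000]] (det J = -274.2500).
Solving J·Δ = −F gives Δ = (0.8861, -0.0659).
Then the next iterate is (x, y)₁ = (-1.1139, 0.4341).

(-1.1139, 0.4341)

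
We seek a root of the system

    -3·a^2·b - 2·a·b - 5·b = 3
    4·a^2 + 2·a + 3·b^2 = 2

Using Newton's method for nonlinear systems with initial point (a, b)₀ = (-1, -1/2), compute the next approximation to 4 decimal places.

At (-1, -1/2): F = (0.0000, 0.7500).
Jacobian J = [[-6·a·b - 2·b, -3·a^2 - 2·a - 5], [8·a + 2, 6·b]].
At the point, J = [[-2.0000, -6.0000], [-6.0000, -3.0000]] (det J = -30.0000).
Solving J·Δ = −F gives Δ = (0.1500, -0.0500).
Then the next iterate is (a, b)₁ = (-0.8500, -0.5500).

(-0.8500, -0.5500)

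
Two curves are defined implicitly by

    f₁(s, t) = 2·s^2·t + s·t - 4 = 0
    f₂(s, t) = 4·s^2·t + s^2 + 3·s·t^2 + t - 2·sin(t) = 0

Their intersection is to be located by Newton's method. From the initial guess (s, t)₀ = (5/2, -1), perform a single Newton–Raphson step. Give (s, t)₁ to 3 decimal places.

At (5/2, -1): F = (-19.000, -10.56706).
Jacobian J = [[4·s·t + t, 2·s^2 + s], [8·s·t + 2·s + 3·t^2, 4·s^2 + 6·s·t - 2·cos(t) + 1]].
At the point, J = [[-11.000, 15.000], [-12.000, 9.91940]] (det J = 70.88665).
Solving J·Δ = −F gives Δ = (0.423, 1.577).
Then the next iterate is (s, t)₁ = (2.923, 0.577).

(2.923, 0.577)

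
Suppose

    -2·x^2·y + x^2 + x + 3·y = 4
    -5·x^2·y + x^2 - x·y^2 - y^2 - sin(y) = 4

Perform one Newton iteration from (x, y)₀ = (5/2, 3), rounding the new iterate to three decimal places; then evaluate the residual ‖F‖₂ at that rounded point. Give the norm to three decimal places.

22.594

At (5/2, 3): F = (-23.750, -123.14112).
Jacobian J = [[-4·x·y + 2·x + 1, -2·x^2 + 3], [-10·x·y + 2·x - y^2, -5·x^2 - 2·x·y - 2·y - cos(y)]].
At the point, J = [[-24.000, -9.500], [-79.000, -51.26001]] (det J = 479.74018).
Solving J·Δ = −F gives Δ = (-0.099, -2.249).
Then the next iterate is (x, y)₁ = (2.401, 0.751).
Re-evaluating at (2.401, 0.751): F = (-2.23993, -22.48256), so ‖F‖₂ = 22.594.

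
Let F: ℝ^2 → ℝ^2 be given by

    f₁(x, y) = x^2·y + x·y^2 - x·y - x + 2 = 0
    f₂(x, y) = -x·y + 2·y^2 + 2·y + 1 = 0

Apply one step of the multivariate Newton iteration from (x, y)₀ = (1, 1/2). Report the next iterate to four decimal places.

(8.0000, 1.0000)

At (1, 1/2): F = (1.2500, 2.0000).
Jacobian J = [[2·x·y + y^2 - y - 1, x^2 + 2·x·y - x], [-y, -x + 4·y + 2]].
At the point, J = [[-0.2500, 1.0000], [-0.5000, 3.0000]] (det J = -0.2500).
Solving J·Δ = −F gives Δ = (7.0000, 0.5000).
Then the next iterate is (x, y)₁ = (8.0000, 1.0000).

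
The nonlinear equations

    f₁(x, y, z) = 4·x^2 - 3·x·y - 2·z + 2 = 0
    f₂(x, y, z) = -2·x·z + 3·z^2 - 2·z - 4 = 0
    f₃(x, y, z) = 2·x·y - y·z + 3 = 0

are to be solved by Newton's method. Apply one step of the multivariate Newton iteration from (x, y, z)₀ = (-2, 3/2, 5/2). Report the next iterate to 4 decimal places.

At (-2, 3/2, 5/2): F = (22.0000, 19.7500, -6.7500).
Jacobian J = [[8·x - 3·y, -3·x, -2], [-2·z, 0, -2·x + 6·z - 2], [2·y, 2·x - z, -y]].
At the point, J = [[-20.5000, 6.0000, -2.0000], [-5.0000, 0.0000, 17.0000], [3.0000, -6.5000, -1.5000]] (det J = -2069.2500).
Solving J·Δ = −F gives Δ = (1.0521, -0.3562, -0.8523).
Then the next iterate is (x, y, z)₁ = (-0.9479, 1.1438, 1.6477).

(-0.9479, 1.1438, 1.6477)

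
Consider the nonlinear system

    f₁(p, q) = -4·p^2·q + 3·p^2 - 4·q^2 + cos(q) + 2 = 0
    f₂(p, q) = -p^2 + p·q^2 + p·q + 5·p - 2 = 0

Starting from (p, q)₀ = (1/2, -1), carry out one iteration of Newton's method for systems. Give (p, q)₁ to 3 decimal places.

At (1/2, -1): F = (0.29030, 0.250).
Jacobian J = [[-8·p·q + 6·p, -4·p^2 - 8·q - sin(q)], [-2·p + q^2 + q + 5, 2·p·q + p]].
At the point, J = [[7.000, 7.84147], [4.000, -0.500]] (det J = -34.86588).
Solving J·Δ = −F gives Δ = (-0.060, 0.017).
Then the next iterate is (p, q)₁ = (0.440, -0.983).

(0.440, -0.983)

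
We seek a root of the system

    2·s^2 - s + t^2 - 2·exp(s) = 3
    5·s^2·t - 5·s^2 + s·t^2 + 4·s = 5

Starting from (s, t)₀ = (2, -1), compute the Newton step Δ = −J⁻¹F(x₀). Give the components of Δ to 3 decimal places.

At (2, -1): F = (-10.77811, -35.000).
Jacobian J = [[4·s - 2·exp(s) - 1, 2·t], [10·s·t - 10·s + t^2 + 4, 5·s^2 + 2·s·t]].
At the point, J = [[-7.77811, -2.000], [-35.000, 16.000]] (det J = -194.44980).
Solving J·Δ = −F gives Δ = (-1.247, -0.540).

(-1.247, -0.540)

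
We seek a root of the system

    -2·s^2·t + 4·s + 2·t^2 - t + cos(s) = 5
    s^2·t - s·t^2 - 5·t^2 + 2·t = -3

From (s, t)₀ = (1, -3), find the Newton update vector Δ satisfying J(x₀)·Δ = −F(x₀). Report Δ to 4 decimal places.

(-0.3689, 1.3966)

At (1, -3): F = (26.540302, -60.0000).
Jacobian J = [[-4·s·t - sin(s) + 4, -2·s^2 + 4·t - 1], [2·s·t - t^2, s^2 - 2·s·t - 10·t + 2]].
At the point, J = [[15.158529, -15.0000], [-15.0000, 39.0000]] (det J = 366.182632).
Solving J·Δ = −F gives Δ = (-0.3689, 1.3966).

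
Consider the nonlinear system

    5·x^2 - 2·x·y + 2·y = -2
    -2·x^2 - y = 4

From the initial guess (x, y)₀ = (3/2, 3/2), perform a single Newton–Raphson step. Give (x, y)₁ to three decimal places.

At (3/2, 3/2): F = (11.750, -10.000).
Jacobian J = [[10·x - 2·y, -2·x + 2], [-4·x, -1]].
At the point, J = [[12.000, -1.000], [-6.000, -1.000]] (det J = -18.000).
Solving J·Δ = −F gives Δ = (-1.208, -2.750).
Then the next iterate is (x, y)₁ = (0.292, -1.250).

(0.292, -1.250)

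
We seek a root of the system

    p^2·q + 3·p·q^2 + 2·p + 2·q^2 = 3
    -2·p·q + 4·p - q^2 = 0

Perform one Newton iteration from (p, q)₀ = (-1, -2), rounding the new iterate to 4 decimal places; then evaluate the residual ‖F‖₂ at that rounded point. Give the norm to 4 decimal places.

6.2721

At (-1, -2): F = (-11.0000, -12.0000).
Jacobian J = [[2·p·q + 3·q^2 + 2, p^2 + 6·p·q + 4·q], [-2·q + 4, -2·p - 2·q]].
At the point, J = [[18.0000, 5.0000], [8.0000, 6.0000]] (det J = 68.0000).
Solving J·Δ = −F gives Δ = (0.0882, 1.8824).
Then the next iterate is (p, q)₁ = (-0.9118, -0.1176).
Re-evaluating at (-0.9118, -0.1176): F = (-4.931541, -3.875485), so ‖F‖₂ = 6.2721.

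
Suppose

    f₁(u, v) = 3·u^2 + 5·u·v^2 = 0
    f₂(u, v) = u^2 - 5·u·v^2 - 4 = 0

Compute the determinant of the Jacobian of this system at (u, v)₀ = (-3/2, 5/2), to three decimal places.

-450.000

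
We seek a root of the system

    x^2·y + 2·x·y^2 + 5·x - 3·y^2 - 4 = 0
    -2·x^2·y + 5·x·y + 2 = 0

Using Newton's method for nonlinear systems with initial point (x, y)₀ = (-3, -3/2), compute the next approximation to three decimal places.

At (-3, -3/2): F = (-52.750, 51.500).
Jacobian J = [[2·x·y + 2·y^2 + 5, x^2 + 4·x·y - 6·y], [-4·x·y + 5·y, -2·x^2 + 5·x]].
At the point, J = [[18.500, 36.000], [-25.500, -33.000]] (det J = 307.500).
Solving J·Δ = −F gives Δ = (0.368, 1.276).
Then the next iterate is (x, y)₁ = (-2.632, -0.224).

(-2.632, -0.224)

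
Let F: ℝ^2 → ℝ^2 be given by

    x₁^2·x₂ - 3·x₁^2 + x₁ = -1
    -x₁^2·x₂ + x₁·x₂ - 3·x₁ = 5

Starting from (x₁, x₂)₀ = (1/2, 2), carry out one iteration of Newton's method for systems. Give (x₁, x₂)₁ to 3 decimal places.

(-1.917, -3.000)

At (1/2, 2): F = (1.250, -6.000).
Jacobian J = [[2·x₁·x₂ - 6·x₁ + 1, x₁^2], [-2·x₁·x₂ + x₂ - 3, -x₁^2 + x₁]].
At the point, J = [[0.000, 0.250], [-3.000, 0.250]] (det J = 0.750).
Solving J·Δ = −F gives Δ = (-2.417, -5.000).
Then the next iterate is (x₁, x₂)₁ = (-1.917, -3.000).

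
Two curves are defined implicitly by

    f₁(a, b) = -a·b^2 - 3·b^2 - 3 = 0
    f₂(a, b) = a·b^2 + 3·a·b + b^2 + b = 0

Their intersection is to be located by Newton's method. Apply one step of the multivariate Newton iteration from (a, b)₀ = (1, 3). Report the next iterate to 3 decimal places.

At (1, 3): F = (-39.000, 30.000).
Jacobian J = [[-b^2, -2·a·b - 6·b], [b^2 + 3·b, 2·a·b + 3·a + 2·b + 1]].
At the point, J = [[-9.000, -24.000], [18.000, 16.000]] (det J = 288.000).
Solving J·Δ = −F gives Δ = (-0.333, -1.500).
Then the next iterate is (a, b)₁ = (0.667, 1.500).

(0.667, 1.500)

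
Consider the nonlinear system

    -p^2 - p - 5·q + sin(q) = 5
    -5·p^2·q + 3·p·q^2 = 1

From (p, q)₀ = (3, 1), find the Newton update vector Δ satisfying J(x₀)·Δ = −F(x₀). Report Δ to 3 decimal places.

At (3, 1): F = (-21.15853, -37.000).
Jacobian J = [[-2·p - 1, cos(q) - 5], [-10·p·q + 3·q^2, -5·p^2 + 6·p·q]].
At the point, J = [[-7.000, -4.45970], [-27.000, -27.000]] (det J = 68.58816).
Solving J·Δ = −F gives Δ = (-5.923, 4.553).

(-5.923, 4.553)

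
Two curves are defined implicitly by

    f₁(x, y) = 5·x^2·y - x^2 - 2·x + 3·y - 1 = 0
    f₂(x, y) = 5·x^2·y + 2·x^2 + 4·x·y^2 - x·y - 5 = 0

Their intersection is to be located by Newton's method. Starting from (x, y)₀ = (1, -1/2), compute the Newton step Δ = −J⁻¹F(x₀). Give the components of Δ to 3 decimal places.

(8.000, 10.000)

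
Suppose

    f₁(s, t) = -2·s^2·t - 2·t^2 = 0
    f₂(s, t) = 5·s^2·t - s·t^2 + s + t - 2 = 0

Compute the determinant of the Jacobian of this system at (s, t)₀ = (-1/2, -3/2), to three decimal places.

-36.625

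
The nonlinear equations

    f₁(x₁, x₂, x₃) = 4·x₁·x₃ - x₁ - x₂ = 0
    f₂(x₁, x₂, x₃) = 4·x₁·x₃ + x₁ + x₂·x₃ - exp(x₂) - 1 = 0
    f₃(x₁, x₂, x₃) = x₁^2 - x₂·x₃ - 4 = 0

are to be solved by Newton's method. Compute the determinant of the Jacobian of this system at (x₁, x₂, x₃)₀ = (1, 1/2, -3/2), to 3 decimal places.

24.919

J = [[4·x₃ - 1, -1, 4·x₁], [4·x₃ + 1, x₃ - exp(x₂), 4·x₁ + x₂], [2·x₁, -x₃, -x₂]].
At the point, J = [[-7.000, -1.000, 4.000], [-5.000, -3.14872, 4.500], [2.000, 1.500, -0.500]].
det J = 24.919.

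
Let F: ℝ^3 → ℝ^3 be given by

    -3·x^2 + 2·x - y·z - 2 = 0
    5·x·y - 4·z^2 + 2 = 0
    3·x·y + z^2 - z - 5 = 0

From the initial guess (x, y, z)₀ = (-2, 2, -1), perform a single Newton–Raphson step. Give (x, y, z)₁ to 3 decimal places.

(-0.805, 0.810, -1.231)

At (-2, 2, -1): F = (-16.000, -22.000, -15.000).
Jacobian J = [[-6·x + 2, -z, -y], [5·y, 5·x, -8·z], [3·y, 3·x, 2·z - 1]].
At the point, J = [[14.000, 1.000, -2.000], [10.000, -10.000, 8.000], [6.000, -6.000, -3.000]] (det J = 1170.000).
Solving J·Δ = −F gives Δ = (1.195, -1.190, -0.231).
Then the next iterate is (x, y, z)₁ = (-0.805, 0.810, -1.231).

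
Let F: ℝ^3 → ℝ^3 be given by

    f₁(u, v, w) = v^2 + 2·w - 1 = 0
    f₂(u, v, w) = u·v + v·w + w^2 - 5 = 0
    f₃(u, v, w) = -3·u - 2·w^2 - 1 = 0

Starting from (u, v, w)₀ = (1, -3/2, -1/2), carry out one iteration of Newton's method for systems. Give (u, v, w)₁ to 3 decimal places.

(-1.175, -2.092, -1.513)

At (1, -3/2, -1/2): F = (0.250, -5.500, -4.500).
Jacobian J = [[0, 2·v, 2], [v, u + w, v + 2·w], [-3, 0, -4·w]].
At the point, J = [[0.000, -3.000, 2.000], [-1.500, 0.500, -2.500], [-3.000, 0.000, 2.000]] (det J = -28.500).
Solving J·Δ = −F gives Δ = (-2.175, -0.592, -1.013).
Then the next iterate is (u, v, w)₁ = (-1.175, -2.092, -1.513).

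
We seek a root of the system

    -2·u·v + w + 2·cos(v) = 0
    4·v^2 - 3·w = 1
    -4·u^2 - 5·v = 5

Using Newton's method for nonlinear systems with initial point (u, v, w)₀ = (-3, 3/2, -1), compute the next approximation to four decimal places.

(-1.1414, 0.7215, -0.4475)

At (-3, 3/2, -1): F = (8.141474, 11.0000, -48.5000).
Jacobian J = [[-2·v, -2·u - 2·sin(v), 1], [0, 8·v, -3], [-8·u, -5, 0]].
At the point, J = [[-3.0000, 4.005010, 1.0000], [0.0000, 12.0000, -3.0000], [24.0000, -5.0000, 0.0000]] (det J = -531.360722).
Solving J·Δ = −F gives Δ = (1.8586, -0.7785, 0.5525).
Then the next iterate is (u, v, w)₁ = (-1.1414, 0.7215, -0.4475).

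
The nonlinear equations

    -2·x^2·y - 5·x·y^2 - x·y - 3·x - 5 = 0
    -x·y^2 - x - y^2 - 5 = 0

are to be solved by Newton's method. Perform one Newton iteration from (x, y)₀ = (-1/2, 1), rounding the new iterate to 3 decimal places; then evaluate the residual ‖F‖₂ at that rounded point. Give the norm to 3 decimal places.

16.042

At (-1/2, 1): F = (-1.000, -5.000).
Jacobian J = [[-4·x·y - 5·y^2 - y - 3, -2·x^2 - 10·x·y - x], [-y^2 - 1, -2·x·y - 2·y]].
At the point, J = [[-7.000, 5.000], [-2.000, -1.000]] (det J = 17.000).
Solving J·Δ = −F gives Δ = (-1.529, -1.941).
Then the next iterate is (x, y)₁ = (-2.029, -0.941).
Re-evaluating at (-2.029, -0.941): F = (15.90881, -2.05984), so ‖F‖₂ = 16.042.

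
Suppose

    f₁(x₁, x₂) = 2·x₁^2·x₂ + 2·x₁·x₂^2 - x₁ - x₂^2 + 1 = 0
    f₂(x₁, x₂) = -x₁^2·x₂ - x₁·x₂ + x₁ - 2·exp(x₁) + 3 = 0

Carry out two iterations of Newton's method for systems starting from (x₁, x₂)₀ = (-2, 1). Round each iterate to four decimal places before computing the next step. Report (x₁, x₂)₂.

(-1.4812, 1.5134)

At (-2, 1): F = (6.0000, -1.270671).
Jacobian J = [[4·x₁·x₂ + 2·x₂^2 - 1, 2·x₁^2 + 4·x₁·x₂ - 2·x₂], [-2·x₁·x₂ - x₂ - 2·exp(x₁) + 1, -x₁^2 - x₁]].
At the point, J = [[-7.0000, -2.0000], [3.729329, -2.0000]] (det J = 21.458659).
Solving J·Δ = −F gives Δ = (0.6776, 0.6282).
Then the next iterate is (x₁, x₂)₁ = (-1.3224, 1.6282).
Round to (-1.3224, 1.6282) and repeat: F = (-1.645491, 0.450440), J = [[-4.310456, -8.371443], [3.145073, -0.426342]].
Δ = (-0.1588, -0.1148), so (x₁, x₂)₂ = (-1.4812, 1.5134).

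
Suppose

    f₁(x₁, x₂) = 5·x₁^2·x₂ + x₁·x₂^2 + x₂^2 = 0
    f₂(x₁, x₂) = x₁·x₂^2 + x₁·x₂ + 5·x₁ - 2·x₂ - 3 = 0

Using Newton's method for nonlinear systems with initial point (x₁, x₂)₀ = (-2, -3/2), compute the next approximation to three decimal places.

At (-2, -3/2): F = (-32.250, -11.500).
Jacobian J = [[10·x₁·x₂ + x₂^2, 5·x₁^2 + 2·x₁·x₂ + 2·x₂], [x₂^2 + x₂ + 5, 2·x₁·x₂ + x₁ - 2]].
At the point, J = [[32.250, 23.000], [5.750, 2.000]] (det J = -67.750).
Solving J·Δ = −F gives Δ = (2.952, -2.737).
Then the next iterate is (x₁, x₂)₁ = (0.952, -4.237).

(0.952, -4.237)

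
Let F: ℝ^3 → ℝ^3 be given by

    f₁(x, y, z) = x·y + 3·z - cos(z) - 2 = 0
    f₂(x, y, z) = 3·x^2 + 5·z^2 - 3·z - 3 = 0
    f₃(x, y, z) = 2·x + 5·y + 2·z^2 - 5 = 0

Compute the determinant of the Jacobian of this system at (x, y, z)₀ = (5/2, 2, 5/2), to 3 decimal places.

J = [[y, x, sin(z) + 3], [6·x, 0, 10·z - 3], [2, 5, 4·z]].
At the point, J = [[2.000, 2.500, 3.59847], [15.000, 0.000, 22.000], [2.000, 5.000, 10.000]].
det J = -215.115.

-215.115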